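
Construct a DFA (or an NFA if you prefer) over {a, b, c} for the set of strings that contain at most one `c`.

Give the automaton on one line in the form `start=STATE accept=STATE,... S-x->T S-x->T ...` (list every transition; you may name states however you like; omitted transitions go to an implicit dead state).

start=q0 accept=q0,q1 q0-a->q0 q0-b->q0 q0-c->q1 q1-a->q1 q1-b->q1 q1-c->q2 q2-a->q2 q2-b->q2 q2-c->q2

Count `c`s, saturating at 2: state q0 means no `c` yet, q1 means one `c` seen, q2 means more than one. Each `c` increments (capped at q2); other symbols loop. Accept from {q0, q1}.
A 3-state machine:
        a   b   c  
>* q0   q0  q0  q1 
 * q1   q1  q1  q2 
   q2   q2  q2  q2 
(> = start, * = accepting)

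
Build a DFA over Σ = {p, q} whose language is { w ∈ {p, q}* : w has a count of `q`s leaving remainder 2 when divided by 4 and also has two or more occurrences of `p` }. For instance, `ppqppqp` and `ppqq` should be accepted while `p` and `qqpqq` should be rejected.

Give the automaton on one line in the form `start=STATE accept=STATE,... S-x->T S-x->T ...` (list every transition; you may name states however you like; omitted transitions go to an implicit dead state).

start=S0 accept=S9 S0-p->S1 S0-q->S2 S1-p->S3 S1-q->S4 S2-p->S4 S2-q->S5 S3-p->S3 S3-q->S6 S4-p->S6 S4-q->S7 S5-p->S7 S5-q->S8 S6-p->S6 S6-q->S9 S7-p->S9 S7-q->S10 S8-p->S10 S8-q->S0 S9-p->S9 S9-q->S11 S10-p->S11 S10-q->S1 S11-p->S11 S11-q->S3

Run two small machines in parallel and take their product. The first has 4 states tracking the count of `q`s modulo 4; the second has 4 states tracking the count of `p`s, saturating at 3. A product state is a pair (one from each), accepting exactly when both do. Equivalent product states are then merged.
          p    q  
>  S0     S1   S2 
   S1     S3   S4 
   S2     S4   S5 
   S3     S3   S6 
   S4     S6   S7 
   S5     S7   S8 
   S6     S6   S9 
   S7     S9  S10 
   S8    S10   S0 
 * S9     S9  S11 
   S10   S11   S1 
   S11   S11   S3 
(> = start, * = accepting)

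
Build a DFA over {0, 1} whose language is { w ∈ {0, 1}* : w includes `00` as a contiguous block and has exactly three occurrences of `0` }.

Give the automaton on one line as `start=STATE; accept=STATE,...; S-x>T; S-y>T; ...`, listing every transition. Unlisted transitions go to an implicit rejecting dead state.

start=A; accept=E; A-0>B; A-1>A; B-0>C; B-1>D; C-0>E; C-1>C; D-0>F; D-1>D; E-0>G; E-1>E; F-0>E; F-1>G; G-0>G; G-1>G

Run two small machines in parallel and take their product. One (3 states) tracks whether and how much of `00` has been seen; the other (5 states) tracks the count of `0`s, saturating at 4. Each combined state is a pair, one component from each; accept when both components accept. After merging equivalent states the machine shrinks.
A 7-state machine:
       0  1 
>  A   B  A 
   B   C  D 
   C   E  C 
   D   F  D 
 * E   G  E 
   F   E  G 
   G   G  G 
(> = start, * = accepting)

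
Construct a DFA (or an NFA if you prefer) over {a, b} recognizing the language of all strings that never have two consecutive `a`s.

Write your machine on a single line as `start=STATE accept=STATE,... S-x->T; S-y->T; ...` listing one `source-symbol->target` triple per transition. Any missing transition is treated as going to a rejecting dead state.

start=q0; accept=q0,q1; q0-a->q1; q0-b->q0; q1-a->q2; q1-b->q0; q2-a->q2; q2-b->q2

This is the complement of 'contains `aa`'. Use the same substring-matching states — q0 through q2 holding how much of `aa` has just been matched — but flip the accepting set: everything except the trap q2 accepts.
        a   b  
>* q0   q1  q0 
 * q1   q2  q0 
   q2   q2  q2 
(> = start, * = accepting)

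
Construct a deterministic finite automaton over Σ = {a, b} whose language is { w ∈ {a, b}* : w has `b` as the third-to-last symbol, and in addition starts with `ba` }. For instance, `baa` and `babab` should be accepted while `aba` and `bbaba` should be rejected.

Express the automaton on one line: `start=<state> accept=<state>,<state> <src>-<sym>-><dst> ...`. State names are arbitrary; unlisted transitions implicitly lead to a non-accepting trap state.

start=q0 accept=q4,q5,q9,q10 q0-a->q1 q0-b->q2 q1-a->q1 q1-b->q1 q2-a->q3 q2-b->q1 q3-a->q4 q3-b->q5 q4-a->q6 q4-b->q7 q5-a->q3 q5-b->q8 q6-a->q6 q6-b->q7 q7-a->q3 q7-b->q8 q8-a->q9 q8-b->q10 q9-a->q4 q9-b->q5 q10-a->q9 q10-b->q10

Run two small machines in parallel and take their product. The first has 15 states tracking the last 3 symbols read; the second has 4 states tracking whether the input so far still matches the prefix `ba`. A product state is a pair (one from each), accepting exactly when both do. Minimizing collapses redundant product states.
          a    b  
>  q0     q1   q2 
   q1     q1   q1 
   q2     q3   q1 
   q3     q4   q5 
 * q4     q6   q7 
 * q5     q3   q8 
   q6     q6   q7 
   q7     q3   q8 
   q8     q9  q10 
 * q9     q4   q5 
 * q10    q9  q10 
(> = start, * = accepting)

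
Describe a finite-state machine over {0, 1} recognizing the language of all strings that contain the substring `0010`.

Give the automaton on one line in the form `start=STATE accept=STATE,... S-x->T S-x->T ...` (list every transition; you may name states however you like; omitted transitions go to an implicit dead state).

States S0..S3 record the length of the longest prefix of `0010` that matches the current input suffix. Reaching S4 means `0010` has been seen, and we stay there forever. Accept from S4.
5 states suffice.
        0   1  
>  S0   S1  S0 
   S1   S2  S0 
   S2   S2  S3 
   S3   S4  S0 
 * S4   S4  S4 
(> = start, * = accepting)

start=S0 accept=S4 S0-0->S1 S0-1->S0 S1-0->S2 S1-1->S0 S2-0->S2 S2-1->S3 S3-0->S4 S3-1->S0 S4-0->S4 S4-1->S4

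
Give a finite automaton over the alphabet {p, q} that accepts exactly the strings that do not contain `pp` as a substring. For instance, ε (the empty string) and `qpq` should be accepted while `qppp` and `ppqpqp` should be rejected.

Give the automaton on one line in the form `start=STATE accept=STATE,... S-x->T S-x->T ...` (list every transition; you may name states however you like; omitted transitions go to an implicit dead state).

start=A accept=A,B A-p->B A-q->A B-p->C B-q->A C-p->C C-q->C

Track partial matches of the forbidden pattern `pp`. State C is a dead state reached once `pp` has occurred; every other state accepts. A means no part of `pp` is currently matched.
3 states suffice.
       p  q 
>* A   B  A 
 * B   C  A 
   C   C  C 
(> = start, * = accepting)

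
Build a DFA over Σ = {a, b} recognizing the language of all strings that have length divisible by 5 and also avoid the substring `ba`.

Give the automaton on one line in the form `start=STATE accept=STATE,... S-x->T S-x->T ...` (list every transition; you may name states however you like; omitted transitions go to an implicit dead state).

start=q0 accept=q0,q10 q0-a->q1 q0-b->q2 q1-a->q3 q1-b->q4 q2-a->q5 q2-b->q4 q3-a->q6 q3-b->q7 q4-a->q5 q4-b->q7 q5-a->q5 q5-b->q5 q6-a->q8 q6-b->q9 q7-a->q5 q7-b->q9 q8-a->q0 q8-b->q10 q9-a->q5 q9-b->q10 q10-a->q5 q10-b->q2

Build one automaton per condition and run them in lockstep. The first has 5 states tracking the input length modulo 5; the second has 3 states tracking partial matches of the forbidden pattern `ba`. A product state is a pair (one from each), accepting exactly when both do. After merging equivalent states the machine shrinks.
11 states suffice.
          a    b  
>* q0     q1   q2 
   q1     q3   q4 
   q2     q5   q4 
   q3     q6   q7 
   q4     q5   q7 
   q5     q5   q5 
   q6     q8   q9 
   q7     q5   q9 
   q8     q0  q10 
   q9     q5  q10 
 * q10    q5   q2 
(> = start, * = accepting)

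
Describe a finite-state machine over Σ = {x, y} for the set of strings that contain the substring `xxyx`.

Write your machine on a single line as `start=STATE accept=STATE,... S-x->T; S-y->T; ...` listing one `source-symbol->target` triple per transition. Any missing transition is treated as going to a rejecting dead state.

start=q0; accept=q4; q0-x->q1; q0-y->q0; q1-x->q2; q1-y->q0; q2-x->q2; q2-y->q3; q3-x->q4; q3-y->q0; q4-x->q4; q4-y->q4

Track how much of `xxyx` has been matched so far: state q0 is no progress, q4 is the absorbing accept state reached once `xxyx` has occurred. Intermediate states record partial matches; on a mismatch, fall back to the longest reusable overlap.
5 states suffice.
        x   y  
>  q0   q1  q0 
   q1   q2  q0 
   q2   q2  q3 
   q3   q4  q0 
 * q4   q4  q4 
(> = start, * = accepting)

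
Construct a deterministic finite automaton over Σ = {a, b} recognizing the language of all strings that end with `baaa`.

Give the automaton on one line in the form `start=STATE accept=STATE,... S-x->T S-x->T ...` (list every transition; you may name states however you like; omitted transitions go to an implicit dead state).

start=s0 accept=s4 s0-a->s0 s0-b->s1 s1-a->s2 s1-b->s1 s2-a->s3 s2-b->s1 s3-a->s4 s3-b->s1 s4-a->s0 s4-b->s1

Let each state record the length of the longest suffix of the input read so far that is also a prefix of `baaa`. s1 means the last symbol is `b`; s2 means the last 2 symbols are `ba`; s3 means the last 3 symbols are `baa`; s4 means the last 4 symbols are `baaa`. Accept only at s4, where the string currently ends in `baaa`.
5 states suffice.
        a   b  
>  s0   s0  s1 
   s1   s2  s1 
   s2   s3  s1 
   s3   s4  s1 
 * s4   s0  s1 
(> = start, * = accepting)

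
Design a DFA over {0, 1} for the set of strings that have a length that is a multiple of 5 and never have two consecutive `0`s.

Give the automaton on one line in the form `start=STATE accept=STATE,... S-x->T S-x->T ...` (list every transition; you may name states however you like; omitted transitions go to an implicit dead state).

start=A accept=A,K A-0->B A-1->C B-0->D B-1->E C-0->F C-1->E D-0->D D-1->D E-0->G E-1->H F-0->D F-1->H G-0->D G-1->I H-0->J H-1->I I-0->K I-1->A J-0->D J-1->A K-0->D K-1->C

Run two small machines in parallel and take their product. The first has 5 states tracking the input length modulo 5; the second has 3 states tracking partial matches of the forbidden pattern `00`. A product state is a pair (one from each), accepting exactly when both do. Minimizing collapses redundant product states.
       0  1 
>* A   B  C 
   B   D  E 
   C   F  E 
   D   D  D 
   E   G  H 
   F   D  H 
   G   D  I 
   H   J  I 
   I   K  A 
   J   D  A 
 * K   D  C 
(> = start, * = accepting)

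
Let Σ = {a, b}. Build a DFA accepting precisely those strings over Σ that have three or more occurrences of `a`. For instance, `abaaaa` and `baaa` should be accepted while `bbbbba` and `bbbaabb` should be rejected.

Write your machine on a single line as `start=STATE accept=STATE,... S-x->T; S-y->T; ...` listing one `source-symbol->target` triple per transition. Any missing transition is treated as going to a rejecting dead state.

start=s0; accept=s3,s4; s0-a->s1; s0-b->s0; s1-a->s2; s1-b->s1; s2-a->s3; s2-b->s2; s3-a->s4; s3-b->s3; s4-a->s4; s4-b->s4

Count `a`s, saturating at 4: states s0 through s3 mean 0 through 3 `a`s seen; s4 means more than 3. Each `a` increments (capped at s4); other symbols loop. Accept from {s3, s4}.
With 5 states:
        a   b  
>  s0   s1  s0 
   s1   s2  s1 
   s2   s3  s2 
 * s3   s4  s3 
 * s4   s4  s4 
(> = start, * = accepting)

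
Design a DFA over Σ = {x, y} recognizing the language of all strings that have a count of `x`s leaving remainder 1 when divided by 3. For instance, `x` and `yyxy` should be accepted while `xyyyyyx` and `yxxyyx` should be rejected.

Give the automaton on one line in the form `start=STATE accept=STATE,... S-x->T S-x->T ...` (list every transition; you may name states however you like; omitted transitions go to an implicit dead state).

Keep the running count of `x`s modulo 3: each `x` advances along the cycle S0 → S1 → S2 → S0 while other symbols loop. Accept at S1.
A 3-state machine:
        x   y  
>  S0   S1  S0 
 * S1   S2  S1 
   S2   S0  S2 
(> = start, * = accepting)

start=S0 accept=S1 S0-x->S1 S0-y->S0 S1-x->S2 S1-y->S1 S2-x->S0 S2-y->S2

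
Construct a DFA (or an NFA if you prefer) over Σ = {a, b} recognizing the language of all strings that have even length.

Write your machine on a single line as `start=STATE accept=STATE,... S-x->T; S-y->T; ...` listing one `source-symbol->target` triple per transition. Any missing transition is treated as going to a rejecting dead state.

Only the length mod 2 matters, so use a 2-cycle: from any state, every input symbol moves to the next state, wrapping s1 back to s0. Mark s0 accepting.
        a   b  
>* s0   s1  s1 
   s1   s0  s0 
(> = start, * = accepting)

start=s0; accept=s0; s0-a->s1; s0-b->s1; s1-a->s0; s1-b->s0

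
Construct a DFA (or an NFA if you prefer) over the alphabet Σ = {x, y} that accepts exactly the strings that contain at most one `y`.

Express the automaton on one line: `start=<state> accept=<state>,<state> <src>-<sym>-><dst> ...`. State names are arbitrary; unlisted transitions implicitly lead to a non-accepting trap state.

Count `y`s, saturating at 2: state s0 means no `y` yet, s1 means one `y` seen, s2 means more than one. Each `y` increments (capped at s2); other symbols loop. Accept from {s0, s1}.
3 states suffice.
        x   y  
>* s0   s0  s1 
 * s1   s1  s2 
   s2   s2  s2 
(> = start, * = accepting)

start=s0 accept=s0,s1 s0-x->s0 s0-y->s1 s1-x->s1 s1-y->s2 s2-x->s2 s2-y->s2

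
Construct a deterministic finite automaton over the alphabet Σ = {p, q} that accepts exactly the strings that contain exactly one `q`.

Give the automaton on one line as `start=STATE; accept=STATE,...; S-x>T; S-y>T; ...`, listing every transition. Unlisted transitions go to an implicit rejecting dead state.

Only the number of `q`s matters, and only up to 2. Make a chain S0 → S1 → S2 advanced by each `q` (with S2 absorbing); every other symbol self-loops. The accepting set is {S1}.
A 3-state machine:
        p   q  
>  S0   S0  S1 
 * S1   S1  S2 
   S2   S2  S2 
(> = start, * = accepting)

start=S0; accept=S1; S0-p>S0; S0-q>S1; S1-p>S1; S1-q>S2; S2-p>S2; S2-q>S2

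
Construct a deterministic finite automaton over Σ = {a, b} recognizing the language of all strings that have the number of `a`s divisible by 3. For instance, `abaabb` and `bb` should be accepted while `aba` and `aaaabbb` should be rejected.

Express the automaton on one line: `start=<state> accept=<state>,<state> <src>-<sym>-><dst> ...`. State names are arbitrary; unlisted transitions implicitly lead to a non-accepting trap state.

Keep the running count of `a`s modulo 3: each `a` advances along the cycle q0 → q1 → q2 → q0 while other symbols loop. Accept at q0.
        a   b  
>* q0   q1  q0 
   q1   q2  q1 
   q2   q0  q2 
(> = start, * = accepting)

start=q0 accept=q0 q0-a->q1 q0-b->q0 q1-a->q2 q1-b->q1 q2-a->q0 q2-b->q2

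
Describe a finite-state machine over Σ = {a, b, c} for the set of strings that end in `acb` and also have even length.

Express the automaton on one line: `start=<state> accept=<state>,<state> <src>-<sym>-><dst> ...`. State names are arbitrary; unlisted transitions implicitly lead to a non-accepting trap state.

start=S0 accept=S4 S0-a->S1 S0-b->S1 S0-c->S1 S1-a->S2 S1-b->S0 S1-c->S0 S2-a->S1 S2-b->S1 S2-c->S3 S3-a->S2 S3-b->S4 S3-c->S0 S4-a->S1 S4-b->S1 S4-c->S1

Build one automaton per condition and run them in lockstep. One (4 states) tracks how much of the suffix `acb` has currently been matched; the other (2 states) tracks the input length modulo 2. Each combined state is a pair, one component from each; accept when both components accept. After merging equivalent states the machine shrinks.
5 states suffice.
        a   b   c  
>  S0   S1  S1  S1 
   S1   S2  S0  S0 
   S2   S1  S1  S3 
   S3   S2  S4  S0 
 * S4   S1  S1  S1 
(> = start, * = accepting)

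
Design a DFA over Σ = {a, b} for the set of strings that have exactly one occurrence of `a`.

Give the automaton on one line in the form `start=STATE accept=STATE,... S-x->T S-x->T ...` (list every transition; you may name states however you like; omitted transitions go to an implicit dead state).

Count `a`s, saturating at 2: state s0 means no `a` yet, s1 means one `a` seen, s2 means more than one. Each `a` increments (capped at s2); other symbols loop. Accept from {s1}.
With 3 states:
        a   b  
>  s0   s1  s0 
 * s1   s2  s1 
   s2   s2  s2 
(> = start, * = accepting)

start=s0 accept=s1 s0-a->s1 s0-b->s0 s1-a->s2 s1-b->s1 s2-a->s2 s2-b->s2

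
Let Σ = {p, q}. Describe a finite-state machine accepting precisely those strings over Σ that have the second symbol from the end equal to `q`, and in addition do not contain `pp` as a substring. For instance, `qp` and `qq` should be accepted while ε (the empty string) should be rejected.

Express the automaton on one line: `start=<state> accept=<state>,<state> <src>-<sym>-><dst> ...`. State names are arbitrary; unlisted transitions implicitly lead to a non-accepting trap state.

Handle the two conditions separately and then intersect. One (7 states) tracks the last 2 symbols read; the other (3 states) tracks partial matches of the forbidden pattern `pp`. Each combined state is a pair, one component from each; accept when both components accept.
10 states suffice.
        p   q  
>  S0   S1  S2 
   S1   S3  S4 
   S2   S5  S6 
   S3   S3  S7 
   S4   S5  S6 
 * S5   S3  S4 
 * S6   S5  S6 
   S7   S8  S9 
   S8   S3  S7 
   S9   S8  S9 
(> = start, * = accepting)

start=S0 accept=S5,S6 S0-p->S1 S0-q->S2 S1-p->S3 S1-q->S4 S2-p->S5 S2-q->S6 S3-p->S3 S3-q->S7 S4-p->S5 S4-q->S6 S5-p->S3 S5-q->S4 S6-p->S5 S6-q->S6 S7-p->S8 S7-q->S9 S8-p->S3 S8-q->S7 S9-p->S8 S9-q->S9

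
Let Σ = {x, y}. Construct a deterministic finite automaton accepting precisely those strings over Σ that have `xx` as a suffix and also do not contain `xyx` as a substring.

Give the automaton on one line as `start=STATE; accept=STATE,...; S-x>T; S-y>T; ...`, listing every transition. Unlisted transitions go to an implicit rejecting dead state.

Handle the two conditions separately and then intersect. The first has 3 states tracking how much of the suffix `xx` has currently been matched; the second has 4 states tracking partial matches of the forbidden pattern `xyx`. A product state is a pair (one from each), accepting exactly when both do.
A 7-state machine:
        x   y  
>  s0   s1  s0 
   s1   s2  s3 
 * s2   s2  s3 
   s3   s4  s0 
   s4   s5  s6 
   s5   s5  s6 
   s6   s4  s6 
(> = start, * = accepting)

start=s0; accept=s2; s0-x>s1; s0-y>s0; s1-x>s2; s1-y>s3; s2-x>s2; s2-y>s3; s3-x>s4; s3-y>s0; s4-x>s5; s4-y>s6; s5-x>s5; s5-y>s6; s6-x>s4; s6-y>s6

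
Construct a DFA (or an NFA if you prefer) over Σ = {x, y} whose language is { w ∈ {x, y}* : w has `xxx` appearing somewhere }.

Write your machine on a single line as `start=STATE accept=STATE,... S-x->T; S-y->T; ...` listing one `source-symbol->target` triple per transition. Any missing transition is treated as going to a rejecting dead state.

start=A; accept=D; A-x->B; A-y->A; B-x->C; B-y->A; C-x->D; C-y->A; D-x->D; D-y->D

States A..C record the length of the longest prefix of `xxx` that matches the current input suffix. Reaching D means `xxx` has been seen, and we stay there forever. Accept from D.
       x  y 
>  A   B  A 
   B   C  A 
   C   D  A 
 * D   D  D 
(> = start, * = accepting)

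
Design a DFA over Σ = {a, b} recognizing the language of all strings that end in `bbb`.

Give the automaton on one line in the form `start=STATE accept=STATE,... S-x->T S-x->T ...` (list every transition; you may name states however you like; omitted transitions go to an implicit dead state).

start=q0 accept=q3 q0-a->q0 q0-b->q1 q1-a->q0 q1-b->q2 q2-a->q0 q2-b->q3 q3-a->q0 q3-b->q3

Let each state record the length of the longest suffix of the input read so far that is also a prefix of `bbb`. q1 means the last symbol is `b`; q2 means the last 2 symbols are `bb`; q3 means the last 3 symbols are `bbb`. Accept only at q3, where the string currently ends in `bbb`.
4 states suffice.
        a   b  
>  q0   q0  q1 
   q1   q0  q2 
   q2   q0  q3 
 * q3   q0  q3 
(> = start, * = accepting)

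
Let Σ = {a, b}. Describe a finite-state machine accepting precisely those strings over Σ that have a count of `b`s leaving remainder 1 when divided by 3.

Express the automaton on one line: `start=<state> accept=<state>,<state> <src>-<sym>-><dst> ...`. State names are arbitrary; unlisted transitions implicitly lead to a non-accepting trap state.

start=S0 accept=S1 S0-a->S0 S0-b->S1 S1-a->S1 S1-b->S2 S2-a->S2 S2-b->S0

The only thing that matters is how many `b`s have appeared, reduced mod 3. Use one state per residue: S0 for 0, …, S2 for 2. Reading `b` moves to the next residue; anything else stays put. S1 is accepting.
        a   b  
>  S0   S0  S1 
 * S1   S1  S2 
   S2   S2  S0 
(> = start, * = accepting)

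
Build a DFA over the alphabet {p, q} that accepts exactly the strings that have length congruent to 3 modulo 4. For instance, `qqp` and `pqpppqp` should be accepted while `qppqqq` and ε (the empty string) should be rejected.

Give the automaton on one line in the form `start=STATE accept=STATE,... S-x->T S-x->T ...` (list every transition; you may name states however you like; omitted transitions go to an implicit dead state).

Count input length modulo 4: every symbol advances one step around the cycle s0 → s1 → s2 → s3 → s0. Accept at s3.
A 4-state machine:
        p   q  
>  s0   s1  s1 
   s1   s2  s2 
   s2   s3  s3 
 * s3   s0  s0 
(> = start, * = accepting)

start=s0 accept=s3 s0-p->s1 s0-q->s1 s1-p->s2 s1-q->s2 s2-p->s3 s2-q->s3 s3-p->s0 s3-q->s0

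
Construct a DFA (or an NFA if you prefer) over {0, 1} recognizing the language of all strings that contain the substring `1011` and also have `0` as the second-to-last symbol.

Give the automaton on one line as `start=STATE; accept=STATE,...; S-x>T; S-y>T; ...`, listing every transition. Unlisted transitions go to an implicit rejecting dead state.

Run two small machines in parallel and take their product. One (5 states) tracks whether and how much of `1011` has been seen; the other (7 states) tracks the last 2 symbols read. Each combined state is a pair, one component from each; accept when both components accept.
          0    1  
>  q0     q1   q2 
   q1     q3   q4 
   q2     q5   q6 
   q3     q3   q4 
   q4     q5   q6 
   q5     q3   q7 
   q6     q5   q6 
   q7     q5   q8 
   q8     q9   q8 
   q9    q10  q11 
 * q10   q10  q11 
 * q11    q9   q8 
(> = start, * = accepting)

start=q0; accept=q10,q11; q0-0>q1; q0-1>q2; q1-0>q3; q1-1>q4; q2-0>q5; q2-1>q6; q3-0>q3; q3-1>q4; q4-0>q5; q4-1>q6; q5-0>q3; q5-1>q7; q6-0>q5; q6-1>q6; q7-0>q5; q7-1>q8; q8-0>q9; q8-1>q8; q9-0>q10; q9-1>q11; q10-0>q10; q10-1>q11; q11-0>q9; q11-1>q8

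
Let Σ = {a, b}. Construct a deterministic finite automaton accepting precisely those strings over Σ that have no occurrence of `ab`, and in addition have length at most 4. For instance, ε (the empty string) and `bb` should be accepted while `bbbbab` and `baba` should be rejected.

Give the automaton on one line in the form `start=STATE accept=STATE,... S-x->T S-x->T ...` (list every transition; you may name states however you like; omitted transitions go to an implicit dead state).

Run two small machines in parallel and take their product. The first has 3 states tracking partial matches of the forbidden pattern `ab`; the second has 6 states tracking the input length, saturating at 5. A product state is a pair (one from each), accepting exactly when both do. After merging equivalent states the machine shrinks.
        a   b  
>* S0   S1  S2 
 * S1   S3  S4 
 * S2   S3  S5 
 * S3   S6  S4 
   S4   S4  S4 
 * S5   S6  S7 
 * S6   S8  S4 
 * S7   S8  S8 
 * S8   S4  S4 
(> = start, * = accepting)

start=S0 accept=S0,S1,S2,S3,S5,S6,S7,S8 S0-a->S1 S0-b->S2 S1-a->S3 S1-b->S4 S2-a->S3 S2-b->S5 S3-a->S6 S3-b->S4 S4-a->S4 S4-b->S4 S5-a->S6 S5-b->S7 S6-a->S8 S6-b->S4 S7-a->S8 S7-b->S8 S8-a->S4 S8-b->S4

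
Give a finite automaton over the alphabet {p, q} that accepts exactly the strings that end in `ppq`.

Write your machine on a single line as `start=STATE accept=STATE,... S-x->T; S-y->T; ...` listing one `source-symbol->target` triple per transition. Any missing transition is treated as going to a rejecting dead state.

start=s0; accept=s3; s0-p->s1; s0-q->s0; s1-p->s2; s1-q->s0; s2-p->s2; s2-q->s3; s3-p->s1; s3-q->s0

Let each state record the length of the longest suffix of the input read so far that is also a prefix of `ppq`. s1 means the last symbol is `p`; s2 means the last 2 symbols are `pp`; s3 means the last 3 symbols are `ppq`. Accept only at s3, where the string currently ends in `ppq`.
With 4 states:
        p   q  
>  s0   s1  s0 
   s1   s2  s0 
   s2   s2  s3 
 * s3   s1  s0 
(> = start, * = accepting)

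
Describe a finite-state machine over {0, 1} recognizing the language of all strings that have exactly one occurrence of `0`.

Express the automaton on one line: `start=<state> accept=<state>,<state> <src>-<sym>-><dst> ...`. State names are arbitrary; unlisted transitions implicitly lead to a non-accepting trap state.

start=A accept=B A-0->B A-1->A B-0->C B-1->B C-0->C C-1->C

Only the number of `0`s matters, and only up to 2. Make a chain A → B → C advanced by each `0` (with C absorbing); every other symbol self-loops. The accepting set is {B}.
A 3-state machine:
       0  1 
>  A   B  A 
 * B   C  B 
   C   C  C 
(> = start, * = accepting)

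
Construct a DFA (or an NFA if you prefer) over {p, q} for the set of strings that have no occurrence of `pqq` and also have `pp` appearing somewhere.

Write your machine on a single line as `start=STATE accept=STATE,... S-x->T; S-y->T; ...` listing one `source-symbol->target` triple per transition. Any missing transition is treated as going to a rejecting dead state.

Run two small machines in parallel and take their product. One (4 states) tracks partial matches of the forbidden pattern `pqq`; the other (3 states) tracks whether and how much of `pp` has been seen. Each combined state is a pair, one component from each; accept when both components accept.
An 8-state machine:
        p   q  
>  s0   s1  s0 
   s1   s2  s3 
 * s2   s2  s4 
   s3   s1  s5 
 * s4   s2  s6 
   s5   s7  s5 
   s6   s6  s6 
   s7   s6  s5 
(> = start, * = accepting)

start=s0; accept=s2,s4; s0-p->s1; s0-q->s0; s1-p->s2; s1-q->s3; s2-p->s2; s2-q->s4; s3-p->s1; s3-q->s5; s4-p->s2; s4-q->s6; s5-p->s7; s5-q->s5; s6-p->s6; s6-q->s6; s7-p->s6; s7-q->s5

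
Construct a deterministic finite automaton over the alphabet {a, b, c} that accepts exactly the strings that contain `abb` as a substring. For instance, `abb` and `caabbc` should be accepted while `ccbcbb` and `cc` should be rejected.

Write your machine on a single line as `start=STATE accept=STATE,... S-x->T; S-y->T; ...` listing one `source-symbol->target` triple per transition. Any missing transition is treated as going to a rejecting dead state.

start=q0; accept=q3; q0-a->q1; q0-b->q0; q0-c->q0; q1-a->q1; q1-b->q2; q1-c->q0; q2-a->q1; q2-b->q3; q2-c->q0; q3-a->q3; q3-b->q3; q3-c->q3

States q0..q2 record the length of the longest prefix of `abb` that matches the current input suffix. Reaching q3 means `abb` has been seen, and we stay there forever. Accept from q3.
With 4 states:
        a   b   c  
>  q0   q1  q0  q0 
   q1   q1  q2  q0 
   q2   q1  q3  q0 
 * q3   q3  q3  q3 
(> = start, * = accepting)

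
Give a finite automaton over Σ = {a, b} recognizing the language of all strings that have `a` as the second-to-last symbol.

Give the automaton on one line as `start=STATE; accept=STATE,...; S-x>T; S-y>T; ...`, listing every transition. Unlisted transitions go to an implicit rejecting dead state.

start=S0; accept=S3,S4; S0-a>S1; S0-b>S2; S1-a>S3; S1-b>S4; S2-a>S5; S2-b>S6; S3-a>S3; S3-b>S4; S4-a>S5; S4-b>S6; S5-a>S3; S5-b>S4; S6-a>S5; S6-b>S6

Because acceptance depends on a position counted from the end, the machine has to buffer the most recent 2 symbols. Make each state the string of the last up-to-2 symbols read; on input `x` shift the window left and append `x`. Accept when the buffered window has length 2 and begins with `a`.
7 states suffice.
        a   b  
>  S0   S1  S2 
   S1   S3  S4 
   S2   S5  S6 
 * S3   S3  S4 
 * S4   S5  S6 
   S5   S3  S4 
   S6   S5  S6 
(> = start, * = accepting)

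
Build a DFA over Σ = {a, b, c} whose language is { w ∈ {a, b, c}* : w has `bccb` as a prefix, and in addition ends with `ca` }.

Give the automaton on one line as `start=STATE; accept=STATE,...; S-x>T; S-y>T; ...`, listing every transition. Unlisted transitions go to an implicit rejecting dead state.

Build one automaton per condition and run them in lockstep. One (6 states) tracks whether the input so far still matches the prefix `bccb`; the other (3 states) tracks how much of the suffix `ca` has currently been matched. Each combined state is a pair, one component from each; accept when both components accept.
A 10-state machine:
        a   b   c  
>  q0   q1  q2  q3 
   q1   q1  q1  q3 
   q2   q1  q1  q4 
   q3   q5  q1  q3 
   q4   q5  q1  q6 
   q5   q1  q1  q3 
   q6   q5  q7  q3 
   q7   q7  q7  q8 
   q8   q9  q7  q8 
 * q9   q7  q7  q8 
(> = start, * = accepting)

start=q0; accept=q9; q0-a>q1; q0-b>q2; q0-c>q3; q1-a>q1; q1-b>q1; q1-c>q3; q2-a>q1; q2-b>q1; q2-c>q4; q3-a>q5; q3-b>q1; q3-c>q3; q4-a>q5; q4-b>q1; q4-c>q6; q5-a>q1; q5-b>q1; q5-c>q3; q6-a>q5; q6-b>q7; q6-c>q3; q7-a>q7; q7-b>q7; q7-c>q8; q8-a>q9; q8-b>q7; q8-c>q8; q9-a>q7; q9-b>q7; q9-c>q8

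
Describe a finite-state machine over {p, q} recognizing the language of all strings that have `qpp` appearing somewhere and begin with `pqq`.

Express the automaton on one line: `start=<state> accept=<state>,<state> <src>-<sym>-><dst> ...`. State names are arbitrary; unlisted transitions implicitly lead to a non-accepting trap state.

start=S0 accept=S6 S0-p->S1 S0-q->S2 S1-p->S2 S1-q->S3 S2-p->S2 S2-q->S2 S3-p->S2 S3-q->S4 S4-p->S5 S4-q->S4 S5-p->S6 S5-q->S4 S6-p->S6 S6-q->S6

Run two small machines in parallel and take their product. The first has 4 states tracking whether and how much of `qpp` has been seen; the second has 5 states tracking whether the input so far still matches the prefix `pqq`. A product state is a pair (one from each), accepting exactly when both do. Minimizing collapses redundant product states.
7 states suffice.
        p   q  
>  S0   S1  S2 
   S1   S2  S3 
   S2   S2  S2 
   S3   S2  S4 
   S4   S5  S4 
   S5   S6  S4 
 * S6   S6  S6 
(> = start, * = accepting)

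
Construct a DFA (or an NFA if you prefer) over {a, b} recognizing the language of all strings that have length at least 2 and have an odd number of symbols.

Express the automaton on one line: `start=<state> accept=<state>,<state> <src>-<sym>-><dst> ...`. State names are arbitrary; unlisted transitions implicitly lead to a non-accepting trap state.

Build one automaton per condition and run them in lockstep. One (4 states) tracks the input length, saturating at 3; the other (2 states) tracks the input length modulo 2. Each combined state is a pair, one component from each; accept when both components accept.
With 5 states:
        a   b  
>  q0   q1  q1 
   q1   q2  q2 
   q2   q3  q3 
 * q3   q4  q4 
   q4   q3  q3 
(> = start, * = accepting)

start=q0 accept=q3 q0-a->q1 q0-b->q1 q1-a->q2 q1-b->q2 q2-a->q3 q2-b->q3 q3-a->q4 q3-b->q4 q4-a->q3 q4-b->q3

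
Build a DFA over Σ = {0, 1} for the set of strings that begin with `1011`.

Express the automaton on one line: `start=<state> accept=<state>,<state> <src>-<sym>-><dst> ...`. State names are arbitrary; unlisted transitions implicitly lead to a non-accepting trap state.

Walk along `1011` while the input agrees: from q0 take `1` to q1, and so on. Any deviation drops to the rejecting sink q5. Once q4 is reached the prefix is confirmed and every continuation is accepted.
With 6 states:
        0   1  
>  q0   q5  q1 
   q1   q2  q5 
   q2   q5  q3 
   q3   q5  q4 
 * q4   q4  q4 
   q5   q5  q5 
(> = start, * = accepting)

start=q0 accept=q4 q0-0->q5 q0-1->q1 q1-0->q2 q1-1->q5 q2-0->q5 q2-1->q3 q3-0->q5 q3-1->q4 q4-0->q4 q4-1->q4 q5-0->q5 q5-1->q5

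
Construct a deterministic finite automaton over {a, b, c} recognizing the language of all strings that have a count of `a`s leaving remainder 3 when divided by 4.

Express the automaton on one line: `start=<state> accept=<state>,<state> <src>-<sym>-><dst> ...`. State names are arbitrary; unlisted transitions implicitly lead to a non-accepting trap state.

Keep the running count of `a`s modulo 4: each `a` advances along the cycle s0 → s1 → s2 → s3 → s0 while other symbols loop. Accept at s3.
        a   b   c  
>  s0   s1  s0  s0 
   s1   s2  s1  s1 
   s2   s3  s2  s2 
 * s3   s0  s3  s3 
(> = start, * = accepting)

start=s0 accept=s3 s0-a->s1 s0-b->s0 s0-c->s0 s1-a->s2 s1-b->s1 s1-c->s1 s2-a->s3 s2-b->s2 s2-c->s2 s3-a->s0 s3-b->s3 s3-c->s3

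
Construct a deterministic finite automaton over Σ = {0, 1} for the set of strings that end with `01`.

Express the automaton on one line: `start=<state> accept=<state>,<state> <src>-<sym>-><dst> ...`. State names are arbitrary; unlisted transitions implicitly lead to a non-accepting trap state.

Remember how much of `01` the current input suffix matches. State S0 means no match yet; S1 means the last symbol is `0`; S2 means the last 2 symbols are `01`. Only S2 accepts. On a mismatch, fall back to the longest proper suffix that is still a prefix of `01`.
        0   1  
>  S0   S1  S0 
   S1   S1  S2 
 * S2   S1  S0 
(> = start, * = accepting)

start=S0 accept=S2 S0-0->S1 S0-1->S0 S1-0->S1 S1-1->S2 S2-0->S1 S2-1->S0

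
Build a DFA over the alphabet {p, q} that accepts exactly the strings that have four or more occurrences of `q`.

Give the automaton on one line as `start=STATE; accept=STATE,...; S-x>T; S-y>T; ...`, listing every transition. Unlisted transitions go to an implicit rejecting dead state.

Count `q`s, saturating at 5: states S0 through S4 mean 0 through 4 `q`s seen; S5 means more than 4. Each `q` increments (capped at S5); other symbols loop. Accept from {S4, S5}.
A 6-state machine:
        p   q  
>  S0   S0  S1 
   S1   S1  S2 
   S2   S2  S3 
   S3   S3  S4 
 * S4   S4  S5 
 * S5   S5  S5 
(> = start, * = accepting)

start=S0; accept=S4,S5; S0-p>S0; S0-q>S1; S1-p>S1; S1-q>S2; S2-p>S2; S2-q>S3; S3-p>S3; S3-q>S4; S4-p>S4; S4-q>S5; S5-p>S5; S5-q>S5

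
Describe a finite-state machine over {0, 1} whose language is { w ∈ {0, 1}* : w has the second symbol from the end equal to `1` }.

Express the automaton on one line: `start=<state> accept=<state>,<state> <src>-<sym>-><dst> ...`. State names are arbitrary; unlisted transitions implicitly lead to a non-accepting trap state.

start=S0 accept=S5,S6 S0-0->S1 S0-1->S2 S1-0->S3 S1-1->S4 S2-0->S5 S2-1->S6 S3-0->S3 S3-1->S4 S4-0->S5 S4-1->S6 S5-0->S3 S5-1->S4 S6-0->S5 S6-1->S6

Because acceptance depends on a position counted from the end, the machine has to buffer the most recent 2 symbols. Make each state the string of the last up-to-2 symbols read; on input `x` shift the window left and append `x`. Accept when the buffered window has length 2 and begins with `1`.
A 7-state machine:
        0   1  
>  S0   S1  S2 
   S1   S3  S4 
   S2   S5  S6 
   S3   S3  S4 
   S4   S5  S6 
 * S5   S3  S4 
 * S6   S5  S6 
(> = start, * = accepting)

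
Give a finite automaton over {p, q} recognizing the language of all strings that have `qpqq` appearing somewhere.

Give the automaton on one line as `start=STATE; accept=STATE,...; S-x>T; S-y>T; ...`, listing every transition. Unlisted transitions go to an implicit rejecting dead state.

start=A; accept=E; A-p>A; A-q>B; B-p>C; B-q>B; C-p>A; C-q>D; D-p>C; D-q>E; E-p>E; E-q>E

States A..D record the length of the longest prefix of `qpqq` that matches the current input suffix. Reaching E means `qpqq` has been seen, and we stay there forever. Accept from E.
A 5-state machine:
       p  q 
>  A   A  B 
   B   C  B 
   C   A  D 
   D   C  E 
 * E   E  E 
(> = start, * = accepting)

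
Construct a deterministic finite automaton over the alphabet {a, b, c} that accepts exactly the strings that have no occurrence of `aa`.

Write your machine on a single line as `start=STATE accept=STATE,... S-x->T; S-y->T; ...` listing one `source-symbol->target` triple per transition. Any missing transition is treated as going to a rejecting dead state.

start=q0; accept=q0,q1; q0-a->q1; q0-b->q0; q0-c->q0; q1-a->q2; q1-b->q0; q1-c->q0; q2-a->q2; q2-b->q2; q2-c->q2

This is the complement of 'contains `aa`'. Use the same substring-matching states — q0 through q2 holding how much of `aa` has just been matched — but flip the accepting set: everything except the trap q2 accepts.
        a   b   c  
>* q0   q1  q0  q0 
 * q1   q2  q0  q0 
   q2   q2  q2  q2 
(> = start, * = accepting)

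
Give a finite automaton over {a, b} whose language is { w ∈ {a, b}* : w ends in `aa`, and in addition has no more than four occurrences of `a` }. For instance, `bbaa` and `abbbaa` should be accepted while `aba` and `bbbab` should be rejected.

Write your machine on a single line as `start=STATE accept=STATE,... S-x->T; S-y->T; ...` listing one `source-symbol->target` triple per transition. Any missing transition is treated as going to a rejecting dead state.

start=s0; accept=s2,s4,s7; s0-a->s1; s0-b->s0; s1-a->s2; s1-b->s3; s2-a->s4; s2-b->s5; s3-a->s6; s3-b->s3; s4-a->s7; s4-b->s8; s5-a->s9; s5-b->s5; s6-a->s4; s6-b->s5; s7-a->s8; s7-b->s8; s8-a->s8; s8-b->s8; s9-a->s7; s9-b->s8

Handle the two conditions separately and then intersect. One (3 states) tracks how much of the suffix `aa` has currently been matched; the other (6 states) tracks the count of `a`s, saturating at 5. Each combined state is a pair, one component from each; accept when both components accept. Equivalent product states are then merged.
With 10 states:
        a   b  
>  s0   s1  s0 
   s1   s2  s3 
 * s2   s4  s5 
   s3   s6  s3 
 * s4   s7  s8 
   s5   s9  s5 
   s6   s4  s5 
 * s7   s8  s8 
   s8   s8  s8 
   s9   s7  s8 
(> = start, * = accepting)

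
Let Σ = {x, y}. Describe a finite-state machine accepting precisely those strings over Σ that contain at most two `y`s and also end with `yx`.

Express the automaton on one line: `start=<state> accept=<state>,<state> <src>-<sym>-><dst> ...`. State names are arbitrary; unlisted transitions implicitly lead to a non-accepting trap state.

Handle the two conditions separately and then intersect. One (4 states) tracks the count of `y`s, saturating at 3; the other (3 states) tracks how much of the suffix `yx` has currently been matched. Each combined state is a pair, one component from each; accept when both components accept.
With 10 states:
        x   y  
>  q0   q0  q1 
   q1   q2  q3 
 * q2   q4  q3 
   q3   q5  q6 
   q4   q4  q3 
 * q5   q7  q6 
   q6   q8  q6 
   q7   q7  q6 
   q8   q9  q6 
   q9   q9  q6 
(> = start, * = accepting)

start=q0 accept=q2,q5 q0-x->q0 q0-y->q1 q1-x->q2 q1-y->q3 q2-x->q4 q2-y->q3 q3-x->q5 q3-y->q6 q4-x->q4 q4-y->q3 q5-x->q7 q5-y->q6 q6-x->q8 q6-y->q6 q7-x->q7 q7-y->q6 q8-x->q9 q8-y->q6 q9-x->q9 q9-y->q6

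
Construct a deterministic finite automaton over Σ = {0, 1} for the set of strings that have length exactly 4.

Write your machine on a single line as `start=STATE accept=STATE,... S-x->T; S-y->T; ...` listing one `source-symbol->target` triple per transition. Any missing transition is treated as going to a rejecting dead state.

We only need to distinguish lengths 0, 1, …, 4, and '>4'. Chain s0 → s1 → s2 → s3 → s4 → s5 on every symbol, with s5 looping. Accepting states: {s4}.
A 6-state machine:
        0   1  
>  s0   s1  s1 
   s1   s2  s2 
   s2   s3  s3 
   s3   s4  s4 
 * s4   s5  s5 
   s5   s5  s5 
(> = start, * = accepting)

start=s0; accept=s4; s0-0->s1; s0-1->s1; s1-0->s2; s1-1->s2; s2-0->s3; s2-1->s3; s3-0->s4; s3-1->s4; s4-0->s5; s4-1->s5; s5-0->s5; s5-1->s5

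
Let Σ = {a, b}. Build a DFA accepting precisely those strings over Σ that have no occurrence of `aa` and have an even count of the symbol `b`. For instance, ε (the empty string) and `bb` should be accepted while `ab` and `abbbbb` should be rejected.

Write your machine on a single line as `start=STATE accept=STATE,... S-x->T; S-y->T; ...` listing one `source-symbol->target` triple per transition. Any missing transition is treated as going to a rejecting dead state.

Run two small machines in parallel and take their product. The first has 3 states tracking partial matches of the forbidden pattern `aa`; the second has 2 states tracking the count of `b`s modulo 2. A product state is a pair (one from each), accepting exactly when both do. After merging equivalent states the machine shrinks.
With 5 states:
        a   b  
>* q0   q1  q2 
 * q1   q3  q2 
   q2   q4  q0 
   q3   q3  q3 
   q4   q3  q0 
(> = start, * = accepting)

start=q0; accept=q0,q1; q0-a->q1; q0-b->q2; q1-a->q3; q1-b->q2; q2-a->q4; q2-b->q0; q3-a->q3; q3-b->q3; q4-a->q3; q4-b->q0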